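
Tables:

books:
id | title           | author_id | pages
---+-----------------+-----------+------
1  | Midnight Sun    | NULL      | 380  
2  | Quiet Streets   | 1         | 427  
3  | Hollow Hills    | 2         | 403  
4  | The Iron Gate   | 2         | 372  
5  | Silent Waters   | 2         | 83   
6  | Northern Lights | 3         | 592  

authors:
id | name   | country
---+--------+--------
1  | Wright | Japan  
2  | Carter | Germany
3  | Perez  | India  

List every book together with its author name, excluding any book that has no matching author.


INNER JOIN keeps only books rows whose author_id matches an id in authors. Walk through each book:
  - book 1 (Midnight Sun): author_id=NULL, no match -> dropped
  - book 2 (Quiet Streets): author_id=1 -> matches Wright
  - book 3 (Hollow Hills): author_id=2 -> matches Carter
  - book 4 (The Iron Gate): author_id=2 -> matches Carter
  - book 5 (Silent Waters): author_id=2 -> matches Carter
  - book 6 (Northern Lights): author_id=3 -> matches Perez
So 1 of 6 rows is dropped.

SQL:
SELECT a.title, b.name AS author
FROM books a
INNER JOIN authors b ON a.author_id = b.id

Result:
title           | author
----------------+-------
Quiet Streets   | Wright
Hollow Hills    | Carter
The Iron Gate   | Carter
Silent Waters   | Carter
Northern Lights | Perez 


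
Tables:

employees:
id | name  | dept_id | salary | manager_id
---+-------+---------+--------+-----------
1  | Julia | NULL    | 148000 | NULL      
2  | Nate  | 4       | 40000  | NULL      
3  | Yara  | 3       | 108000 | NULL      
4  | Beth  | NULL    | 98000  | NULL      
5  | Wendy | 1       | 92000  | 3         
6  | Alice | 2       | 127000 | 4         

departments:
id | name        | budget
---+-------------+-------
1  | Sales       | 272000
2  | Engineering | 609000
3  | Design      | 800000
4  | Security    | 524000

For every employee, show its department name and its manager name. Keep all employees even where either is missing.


Two LEFT JOINs from the same base table employees: one to departments via dept_id, one to employees itself via manager_id. Both are LEFT so every employee is preserved.
Match against departments:
  - employee 1 (Julia): dept_id=NULL, no match -> kept with NULL
  - employee 2 (Nate): dept_id=4 -> matches Security
  - employee 3 (Yara): dept_id=3 -> matches Design
  - employee 4 (Beth): dept_id=NULL, no match -> kept with NULL
  - employee 5 (Wendy): dept_id=1 -> matches Sales
  - employee 6 (Alice): dept_id=2 -> matches Engineering
Match against employees (self):
  - employee 1 (Julia): manager_id=NULL -> NULL
  - employee 2 (Nate): manager_id=NULL -> NULL
  - employee 3 (Yara): manager_id=NULL -> NULL
  - employee 4 (Beth): manager_id=NULL -> NULL
  - employee 5 (Wendy): manager_id=3 -> Yara
  - employee 6 (Alice): manager_id=4 -> Beth

SQL:
SELECT a.name, b.name AS department, c.name AS manager
FROM employees a
LEFT JOIN departments b ON a.dept_id = b.id
LEFT JOIN employees c ON a.manager_id = c.id

Result:
name  | department  | manager
------+-------------+--------
Julia | NULL        | NULL   
Nate  | Security    | NULL   
Yara  | Design      | NULL   
Beth  | NULL        | NULL   
Wendy | Sales       | Yara   
Alice | Engineering | Beth   


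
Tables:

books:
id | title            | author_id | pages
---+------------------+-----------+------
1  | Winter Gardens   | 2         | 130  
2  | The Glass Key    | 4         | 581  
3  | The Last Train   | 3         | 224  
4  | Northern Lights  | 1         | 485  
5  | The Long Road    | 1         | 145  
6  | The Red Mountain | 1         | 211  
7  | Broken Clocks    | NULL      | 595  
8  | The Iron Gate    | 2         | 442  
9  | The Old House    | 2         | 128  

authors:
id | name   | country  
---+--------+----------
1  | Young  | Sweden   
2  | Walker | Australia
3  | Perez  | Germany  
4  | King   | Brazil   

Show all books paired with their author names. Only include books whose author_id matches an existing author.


INNER JOIN keeps only books rows whose author_id matches an id in authors. Walk through each book:
  - book 1 (Winter Gardens): author_id=2 -> matches Walker
  - book 2 (The Glass Key): author_id=4 -> matches King
  - book 3 (The Last Train): author_id=3 -> matches Perez
  - book 4 (Northern Lights): author_id=1 -> matches Young
  - book 5 (The Long Road): author_id=1 -> matches Young
  - book 6 (The Red Mountain): author_id=1 -> matches Young
  - book 7 (Broken Clocks): author_id=NULL, no match -> dropped
  - book 8 (The Iron Gate): author_id=2 -> matches Walker
  - book 9 (The Old House): author_id=2 -> matches Walker
So 1 of 9 rows is dropped.

SQL:
SELECT a.title, b.name AS author
FROM books a
INNER JOIN authors b ON a.author_id = b.id

Result:
title            | author
-----------------+-------
Winter Gardens   | Walker
The Glass Key    | King  
The Last Train   | Perez 
Northern Lights  | Young 
The Long Road    | Young 
The Red Mountain | Young 
The Iron Gate    | Walker
The Old House    | Walker


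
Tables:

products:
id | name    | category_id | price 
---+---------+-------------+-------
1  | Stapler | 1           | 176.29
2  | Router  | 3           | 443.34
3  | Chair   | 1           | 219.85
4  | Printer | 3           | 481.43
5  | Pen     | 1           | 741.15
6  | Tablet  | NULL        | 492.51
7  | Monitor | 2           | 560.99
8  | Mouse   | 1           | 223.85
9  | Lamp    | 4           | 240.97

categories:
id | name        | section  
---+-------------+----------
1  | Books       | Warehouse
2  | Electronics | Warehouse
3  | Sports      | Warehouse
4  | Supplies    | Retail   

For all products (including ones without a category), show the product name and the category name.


LEFT JOIN keeps every row from products (the left table); where category_id has no match in categories, the category columns become NULL. Walk through each product:
  - product 1 (Stapler): category_id=1 -> matches Books
  - product 2 (Router): category_id=3 -> matches Sports
  - product 3 (Chair): category_id=1 -> matches Books
  - product 4 (Printer): category_id=3 -> matches Sports
  - product 5 (Pen): category_id=1 -> matches Books
  - product 6 (Tablet): category_id=NULL, no match -> kept with NULL
  - product 7 (Monitor): category_id=2 -> matches Electronics
  - product 8 (Mouse): category_id=1 -> matches Books
  - product 9 (Lamp): category_id=4 -> matches Supplies
All 9 rows appear; 1 has NULL category.

SQL:
SELECT a.name, b.name AS category
FROM products a
LEFT JOIN categories b ON a.category_id = b.id

Result:
name    | category   
--------+------------
Stapler | Books      
Router  | Sports     
Chair   | Books      
Printer | Sports     
Pen     | Books      
Tablet  | NULL       
Monitor | Electronics
Mouse   | Books      
Lamp    | Supplies   


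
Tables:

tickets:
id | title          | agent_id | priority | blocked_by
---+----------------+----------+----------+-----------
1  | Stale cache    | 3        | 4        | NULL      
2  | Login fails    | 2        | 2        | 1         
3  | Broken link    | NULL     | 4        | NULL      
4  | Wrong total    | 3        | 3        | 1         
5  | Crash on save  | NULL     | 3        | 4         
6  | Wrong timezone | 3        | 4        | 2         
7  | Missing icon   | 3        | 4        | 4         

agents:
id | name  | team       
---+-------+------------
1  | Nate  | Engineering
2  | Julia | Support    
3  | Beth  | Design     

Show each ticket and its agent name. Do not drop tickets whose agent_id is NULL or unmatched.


LEFT JOIN keeps every row from tickets (the left table); where agent_id has no match in agents, the agent columns become NULL. Walk through each ticket:
  - ticket 1 (Stale cache): agent_id=3 -> matches Beth
  - ticket 2 (Login fails): agent_id=2 -> matches Julia
  - ticket 3 (Broken link): agent_id=NULL, no match -> kept with NULL
  - ticket 4 (Wrong total): agent_id=3 -> matches Beth
  - ticket 5 (Crash on save): agent_id=NULL, no match -> kept with NULL
  - ticket 6 (Wrong timezone): agent_id=3 -> matches Beth
  - ticket 7 (Missing icon): agent_id=3 -> matches Beth
All 7 rows appear; 2 have NULL agent.

SQL:
SELECT a.title, b.name AS agent
FROM tickets a
LEFT JOIN agents b ON a.agent_id = b.id

Result:
title          | agent
---------------+------
Stale cache    | Beth 
Login fails    | Julia
Broken link    | NULL 
Wrong total    | Beth 
Crash on save  | NULL 
Wrong timezone | Beth 
Missing icon   | Beth 


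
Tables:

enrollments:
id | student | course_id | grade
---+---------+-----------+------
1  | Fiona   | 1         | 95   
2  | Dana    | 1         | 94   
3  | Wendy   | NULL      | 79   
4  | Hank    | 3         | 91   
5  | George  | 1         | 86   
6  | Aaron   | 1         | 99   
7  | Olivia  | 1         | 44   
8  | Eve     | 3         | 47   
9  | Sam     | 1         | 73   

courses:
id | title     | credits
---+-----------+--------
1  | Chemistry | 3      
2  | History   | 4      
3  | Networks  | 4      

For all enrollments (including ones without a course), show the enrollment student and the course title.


LEFT JOIN keeps every row from enrollments (the left table); where course_id has no match in courses, the course columns become NULL. Walk through each enrollment:
  - enrollment 1 (Fiona): course_id=1 -> matches Chemistry
  - enrollment 2 (Dana): course_id=1 -> matches Chemistry
  - enrollment 3 (Wendy): course_id=NULL, no match -> kept with NULL
  - enrollment 4 (Hank): course_id=3 -> matches Networks
  - enrollment 5 (George): course_id=1 -> matches Chemistry
  - enrollment 6 (Aaron): course_id=1 -> matches Chemistry
  - enrollment 7 (Olivia): course_id=1 -> matches Chemistry
  - enrollment 8 (Eve): course_id=3 -> matches Networks
  - enrollment 9 (Sam): course_id=1 -> matches Chemistry
All 9 rows appear; 1 has NULL course.

SQL:
SELECT a.student, b.title AS course
FROM enrollments a
LEFT JOIN courses b ON a.course_id = b.id

Result:
student | course   
--------+----------
Fiona   | Chemistry
Dana    | Chemistry
Wendy   | NULL     
Hank    | Networks 
George  | Chemistry
Aaron   | Chemistry
Olivia  | Chemistry
Eve     | Networks 
Sam     | Chemistry


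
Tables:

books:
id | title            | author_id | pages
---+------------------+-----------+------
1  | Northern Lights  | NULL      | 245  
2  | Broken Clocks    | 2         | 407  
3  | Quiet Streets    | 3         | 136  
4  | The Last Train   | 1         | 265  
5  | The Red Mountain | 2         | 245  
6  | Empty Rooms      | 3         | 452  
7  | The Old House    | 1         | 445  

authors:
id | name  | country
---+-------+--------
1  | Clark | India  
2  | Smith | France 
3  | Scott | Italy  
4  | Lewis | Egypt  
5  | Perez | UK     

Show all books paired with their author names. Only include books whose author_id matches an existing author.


INNER JOIN keeps only books rows whose author_id matches an id in authors. Walk through each book:
  - book 1 (Northern Lights): author_id=NULL, no match -> dropped
  - book 2 (Broken Clocks): author_id=2 -> matches Smith
  - book 3 (Quiet Streets): author_id=3 -> matches Scott
  - book 4 (The Last Train): author_id=1 -> matches Clark
  - book 5 (The Red Mountain): author_id=2 -> matches Smith
  - book 6 (Empty Rooms): author_id=3 -> matches Scott
  - book 7 (The Old House): author_id=1 -> matches Clark
So 1 of 7 rows is dropped.

SQL:
SELECT a.title, b.name AS author
FROM books a
INNER JOIN authors b ON a.author_id = b.id

Result:
title            | author
-----------------+-------
Broken Clocks    | Smith 
Quiet Streets    | Scott 
The Last Train   | Clark 
The Red Mountain | Smith 
Empty Rooms      | Scott 
The Old House    | Clark 


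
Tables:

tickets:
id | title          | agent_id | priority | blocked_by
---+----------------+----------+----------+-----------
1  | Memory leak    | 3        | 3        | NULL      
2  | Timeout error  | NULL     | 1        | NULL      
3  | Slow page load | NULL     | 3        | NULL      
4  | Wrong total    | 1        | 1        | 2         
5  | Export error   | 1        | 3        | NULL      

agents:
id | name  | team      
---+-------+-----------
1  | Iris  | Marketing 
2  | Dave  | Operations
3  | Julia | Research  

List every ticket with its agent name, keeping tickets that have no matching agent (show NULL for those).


LEFT JOIN keeps every row from tickets (the left table); where agent_id has no match in agents, the agent columns become NULL. Walk through each ticket:
  - ticket 1 (Memory leak): agent_id=3 -> matches Julia
  - ticket 2 (Timeout error): agent_id=NULL, no match -> kept with NULL
  - ticket 3 (Slow page load): agent_id=NULL, no match -> kept with NULL
  - ticket 4 (Wrong total): agent_id=1 -> matches Iris
  - ticket 5 (Export error): agent_id=1 -> matches Iris
All 5 rows appear; 2 have NULL agent.

SQL:
SELECT a.title, b.name AS agent
FROM tickets a
LEFT JOIN agents b ON a.agent_id = b.id

Result:
title          | agent
---------------+------
Memory leak    | Julia
Timeout error  | NULL 
Slow page load | NULL 
Wrong total    | Iris 
Export error   | Iris 


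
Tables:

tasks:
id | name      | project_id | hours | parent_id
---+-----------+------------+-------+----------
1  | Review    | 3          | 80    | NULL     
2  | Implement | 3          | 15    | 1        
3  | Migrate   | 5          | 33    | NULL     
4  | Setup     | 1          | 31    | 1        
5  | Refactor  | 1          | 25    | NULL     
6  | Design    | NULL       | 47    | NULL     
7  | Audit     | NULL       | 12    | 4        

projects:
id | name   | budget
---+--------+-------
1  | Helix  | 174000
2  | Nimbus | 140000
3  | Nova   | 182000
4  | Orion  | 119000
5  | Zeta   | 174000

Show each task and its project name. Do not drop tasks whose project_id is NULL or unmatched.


LEFT JOIN keeps every row from tasks (the left table); where project_id has no match in projects, the project columns become NULL. Walk through each task:
  - task 1 (Review): project_id=3 -> matches Nova
  - task 2 (Implement): project_id=3 -> matches Nova
  - task 3 (Migrate): project_id=5 -> matches Zeta
  - task 4 (Setup): project_id=1 -> matches Helix
  - task 5 (Refactor): project_id=1 -> matches Helix
  - task 6 (Design): project_id=NULL, no match -> kept with NULL
  - task 7 (Audit): project_id=NULL, no match -> kept with NULL
All 7 rows appear; 2 have NULL project.

SQL:
SELECT a.name, b.name AS project
FROM tasks a
LEFT JOIN projects b ON a.project_id = b.id

Result:
name      | project
----------+--------
Review    | Nova   
Implement | Nova   
Migrate   | Zeta   
Setup     | Helix  
Refactor  | Helix  
Design    | NULL   
Audit     | NULL   


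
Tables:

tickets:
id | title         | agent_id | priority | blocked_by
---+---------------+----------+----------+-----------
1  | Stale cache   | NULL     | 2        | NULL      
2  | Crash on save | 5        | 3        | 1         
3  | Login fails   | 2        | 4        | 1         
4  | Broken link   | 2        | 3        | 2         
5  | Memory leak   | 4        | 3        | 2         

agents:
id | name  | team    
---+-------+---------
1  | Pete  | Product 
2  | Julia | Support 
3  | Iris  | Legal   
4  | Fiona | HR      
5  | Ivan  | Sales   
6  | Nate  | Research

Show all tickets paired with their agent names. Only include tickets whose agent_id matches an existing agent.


INNER JOIN keeps only tickets rows whose agent_id matches an id in agents. Walk through each ticket:
  - ticket 1 (Stale cache): agent_id=NULL, no match -> dropped
  - ticket 2 (Crash on save): agent_id=5 -> matches Ivan
  - ticket 3 (Login fails): agent_id=2 -> matches Julia
  - ticket 4 (Broken link): agent_id=2 -> matches Julia
  - ticket 5 (Memory leak): agent_id=4 -> matches Fiona
So 1 of 5 rows is dropped.

SQL:
SELECT a.title, b.name AS agent
FROM tickets a
INNER JOIN agents b ON a.agent_id = b.id

Result:
title         | agent
--------------+------
Crash on save | Ivan 
Login fails   | Julia
Broken link   | Julia
Memory leak   | Fiona


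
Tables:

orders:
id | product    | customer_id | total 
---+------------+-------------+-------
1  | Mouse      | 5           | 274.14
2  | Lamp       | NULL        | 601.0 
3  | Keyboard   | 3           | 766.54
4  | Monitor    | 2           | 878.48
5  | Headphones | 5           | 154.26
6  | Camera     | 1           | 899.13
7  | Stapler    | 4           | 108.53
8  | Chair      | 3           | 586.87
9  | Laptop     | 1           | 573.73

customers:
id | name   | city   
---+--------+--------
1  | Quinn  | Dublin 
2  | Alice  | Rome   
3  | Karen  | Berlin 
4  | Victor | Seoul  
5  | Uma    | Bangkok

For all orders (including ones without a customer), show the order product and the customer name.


LEFT JOIN keeps every row from orders (the left table); where customer_id has no match in customers, the customer columns become NULL. Walk through each order:
  - order 1 (Mouse): customer_id=5 -> matches Uma
  - order 2 (Lamp): customer_id=NULL, no match -> kept with NULL
  - order 3 (Keyboard): customer_id=3 -> matches Karen
  - order 4 (Monitor): customer_id=2 -> matches Alice
  - order 5 (Headphones): customer_id=5 -> matches Uma
  - order 6 (Camera): customer_id=1 -> matches Quinn
  - order 7 (Stapler): customer_id=4 -> matches Victor
  - order 8 (Chair): customer_id=3 -> matches Karen
  - order 9 (Laptop): customer_id=1 -> matches Quinn
All 9 rows appear; 1 has NULL customer.

SQL:
SELECT a.product, b.name AS customer
FROM orders a
LEFT JOIN customers b ON a.customer_id = b.id

Result:
product    | customer
-----------+---------
Mouse      | Uma     
Lamp       | NULL    
Keyboard   | Karen   
Monitor    | Alice   
Headphones | Uma     
Camera     | Quinn   
Stapler    | Victor  
Chair      | Karen   
Laptop     | Quinn   


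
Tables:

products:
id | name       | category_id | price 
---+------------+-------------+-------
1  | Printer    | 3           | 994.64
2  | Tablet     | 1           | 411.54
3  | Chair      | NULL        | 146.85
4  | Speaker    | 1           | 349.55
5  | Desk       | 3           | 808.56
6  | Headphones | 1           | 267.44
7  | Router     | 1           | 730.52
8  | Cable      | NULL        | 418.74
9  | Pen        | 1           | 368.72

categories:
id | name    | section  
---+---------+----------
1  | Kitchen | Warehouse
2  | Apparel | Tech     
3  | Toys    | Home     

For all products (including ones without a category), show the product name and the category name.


LEFT JOIN keeps every row from products (the left table); where category_id has no match in categories, the category columns become NULL. Walk through each product:
  - product 1 (Printer): category_id=3 -> matches Toys
  - product 2 (Tablet): category_id=1 -> matches Kitchen
  - product 3 (Chair): category_id=NULL, no match -> kept with NULL
  - product 4 (Speaker): category_id=1 -> matches Kitchen
  - product 5 (Desk): category_id=3 -> matches Toys
  - product 6 (Headphones): category_id=1 -> matches Kitchen
  - product 7 (Router): category_id=1 -> matches Kitchen
  - product 8 (Cable): category_id=NULL, no match -> kept with NULL
  - product 9 (Pen): category_id=1 -> matches Kitchen
All 9 rows appear; 2 have NULL category.

SQL:
SELECT a.name, b.name AS category
FROM products a
LEFT JOIN categories b ON a.category_id = b.id

Result:
name       | category
-----------+---------
Printer    | Toys    
Tablet     | Kitchen 
Chair      | NULL    
Speaker    | Kitchen 
Desk       | Toys    
Headphones | Kitchen 
Router     | Kitchen 
Cable      | NULL    
Pen        | Kitchen 


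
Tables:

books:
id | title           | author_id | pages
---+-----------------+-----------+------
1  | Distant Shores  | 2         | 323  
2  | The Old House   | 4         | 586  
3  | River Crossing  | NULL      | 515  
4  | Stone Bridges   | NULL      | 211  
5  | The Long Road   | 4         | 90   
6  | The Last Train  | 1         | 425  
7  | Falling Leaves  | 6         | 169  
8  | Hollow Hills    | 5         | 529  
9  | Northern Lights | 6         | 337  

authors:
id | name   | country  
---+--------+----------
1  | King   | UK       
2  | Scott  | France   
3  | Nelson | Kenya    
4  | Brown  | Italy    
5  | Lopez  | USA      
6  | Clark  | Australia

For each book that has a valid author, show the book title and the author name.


INNER JOIN keeps only books rows whose author_id matches an id in authors. Walk through each book:
  - book 1 (Distant Shores): author_id=2 -> matches Scott
  - book 2 (The Old House): author_id=4 -> matches Brown
  - book 3 (River Crossing): author_id=NULL, no match -> dropped
  - book 4 (Stone Bridges): author_id=NULL, no match -> dropped
  - book 5 (The Long Road): author_id=4 -> matches Brown
  - book 6 (The Last Train): author_id=1 -> matches King
  - book 7 (Falling Leaves): author_id=6 -> matches Clark
  - book 8 (Hollow Hills): author_id=5 -> matches Lopez
  - book 9 (Northern Lights): author_id=6 -> matches Clark
So 2 of 9 rows are dropped.

SQL:
SELECT a.title, b.name AS author
FROM books a
INNER JOIN authors b ON a.author_id = b.id

Result:
title           | author
----------------+-------
Distant Shores  | Scott 
The Old House   | Brown 
The Long Road   | Brown 
The Last Train  | King  
Falling Leaves  | Clark 
Hollow Hills    | Lopez 
Northern Lights | Clark 


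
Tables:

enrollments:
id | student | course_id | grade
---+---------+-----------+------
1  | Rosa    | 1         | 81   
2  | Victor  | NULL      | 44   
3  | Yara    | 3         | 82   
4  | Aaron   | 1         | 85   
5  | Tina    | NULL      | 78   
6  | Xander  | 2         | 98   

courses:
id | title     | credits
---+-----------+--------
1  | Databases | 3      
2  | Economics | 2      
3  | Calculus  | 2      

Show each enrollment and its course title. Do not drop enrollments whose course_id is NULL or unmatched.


LEFT JOIN keeps every row from enrollments (the left table); where course_id has no match in courses, the course columns become NULL. Walk through each enrollment:
  - enrollment 1 (Rosa): course_id=1 -> matches Databases
  - enrollment 2 (Victor): course_id=NULL, no match -> kept with NULL
  - enrollment 3 (Yara): course_id=3 -> matches Calculus
  - enrollment 4 (Aaron): course_id=1 -> matches Databases
  - enrollment 5 (Tina): course_id=NULL, no match -> kept with NULL
  - enrollment 6 (Xander): course_id=2 -> matches Economics
All 6 rows appear; 2 have NULL course.

SQL:
SELECT a.student, b.title AS course
FROM enrollments a
LEFT JOIN courses b ON a.course_id = b.id

Result:
student | course   
--------+----------
Rosa    | Databases
Victor  | NULL     
Yara    | Calculus 
Aaron   | Databases
Tina    | NULL     
Xander  | Economics


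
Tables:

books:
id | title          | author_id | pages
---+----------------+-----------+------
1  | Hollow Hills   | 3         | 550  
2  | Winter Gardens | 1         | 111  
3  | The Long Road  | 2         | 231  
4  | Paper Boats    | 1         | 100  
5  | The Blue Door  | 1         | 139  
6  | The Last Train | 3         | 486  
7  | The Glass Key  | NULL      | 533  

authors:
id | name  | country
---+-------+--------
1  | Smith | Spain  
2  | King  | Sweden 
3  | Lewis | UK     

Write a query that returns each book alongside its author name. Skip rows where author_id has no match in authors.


INNER JOIN keeps only books rows whose author_id matches an id in authors. Walk through each book:
  - book 1 (Hollow Hills): author_id=3 -> matches Lewis
  - book 2 (Winter Gardens): author_id=1 -> matches Smith
  - book 3 (The Long Road): author_id=2 -> matches King
  - book 4 (Paper Boats): author_id=1 -> matches Smith
  - book 5 (The Blue Door): author_id=1 -> matches Smith
  - book 6 (The Last Train): author_id=3 -> matches Lewis
  - book 7 (The Glass Key): author_id=NULL, no match -> dropped
So 1 of 7 rows is dropped.

SQL:
SELECT a.title, b.name AS author
FROM books a
INNER JOIN authors b ON a.author_id = b.id

Result:
title          | author
---------------+-------
Hollow Hills   | Lewis 
Winter Gardens | Smith 
The Long Road  | King  
Paper Boats    | Smith 
The Blue Door  | Smith 
The Last Train | Lewis 


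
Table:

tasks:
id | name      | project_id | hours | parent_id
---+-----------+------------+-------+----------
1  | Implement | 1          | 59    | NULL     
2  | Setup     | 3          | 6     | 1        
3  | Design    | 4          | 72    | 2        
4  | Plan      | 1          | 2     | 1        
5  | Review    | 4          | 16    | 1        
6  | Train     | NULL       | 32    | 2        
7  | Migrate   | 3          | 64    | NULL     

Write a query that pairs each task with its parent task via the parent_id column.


This is a self-join: tasks is joined to a second copy of itself, matching each row's parent_id to another row's id. Use LEFT JOIN so rows with parent_id=NULL are kept.
  - task 1 (Implement): parent_id=NULL -> NULL
  - task 2 (Setup): parent_id=1 -> Implement
  - task 3 (Design): parent_id=2 -> Setup
  - task 4 (Plan): parent_id=1 -> Implement
  - task 5 (Review): parent_id=1 -> Implement
  - task 6 (Train): parent_id=2 -> Setup
  - task 7 (Migrate): parent_id=NULL -> NULL

SQL:
SELECT a.name AS item, b.name AS parent
FROM tasks a
LEFT JOIN tasks b ON a.parent_id = b.id

Result:
item      | parent   
----------+----------
Implement | NULL     
Setup     | Implement
Design    | Setup    
Plan      | Implement
Review    | Implement
Train     | Setup    
Migrate   | NULL     


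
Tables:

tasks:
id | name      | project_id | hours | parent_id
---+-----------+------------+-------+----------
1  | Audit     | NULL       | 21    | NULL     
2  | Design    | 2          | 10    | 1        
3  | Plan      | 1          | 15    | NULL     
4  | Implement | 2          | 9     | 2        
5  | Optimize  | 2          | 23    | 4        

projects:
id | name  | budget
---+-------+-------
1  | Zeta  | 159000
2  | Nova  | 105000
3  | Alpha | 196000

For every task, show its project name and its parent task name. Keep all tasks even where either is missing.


Two LEFT JOINs from the same base table tasks: one to projects via project_id, one to tasks itself via parent_id. Both are LEFT so every task is preserved.
Match against projects:
  - task 1 (Audit): project_id=NULL, no match -> kept with NULL
  - task 2 (Design): project_id=2 -> matches Nova
  - task 3 (Plan): project_id=1 -> matches Zeta
  - task 4 (Implement): project_id=2 -> matches Nova
  - task 5 (Optimize): project_id=2 -> matches Nova
Match against tasks (self):
  - task 1 (Audit): parent_id=NULL -> NULL
  - task 2 (Design): parent_id=1 -> Audit
  - task 3 (Plan): parent_id=NULL -> NULL
  - task 4 (Implement): parent_id=2 -> Design
  - task 5 (Optimize): parent_id=4 -> Implement

SQL:
SELECT a.name, b.name AS project, c.name AS parent
FROM tasks a
LEFT JOIN projects b ON a.project_id = b.id
LEFT JOIN tasks c ON a.parent_id = c.id

Result:
name      | project | parent   
----------+---------+----------
Audit     | NULL    | NULL     
Design    | Nova    | Audit    
Plan      | Zeta    | NULL     
Implement | Nova    | Design   
Optimize  | Nova    | Implement


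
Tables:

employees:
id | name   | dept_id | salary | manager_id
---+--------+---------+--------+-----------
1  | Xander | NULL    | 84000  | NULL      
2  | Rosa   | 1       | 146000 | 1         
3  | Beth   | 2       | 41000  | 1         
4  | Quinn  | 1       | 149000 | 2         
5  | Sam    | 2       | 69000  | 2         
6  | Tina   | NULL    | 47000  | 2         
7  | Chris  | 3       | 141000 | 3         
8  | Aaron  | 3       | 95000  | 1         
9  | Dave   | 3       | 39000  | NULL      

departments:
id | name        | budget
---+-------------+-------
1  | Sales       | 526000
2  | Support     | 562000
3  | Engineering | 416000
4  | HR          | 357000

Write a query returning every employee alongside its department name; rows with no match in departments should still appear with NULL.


LEFT JOIN keeps every row from employees (the left table); where dept_id has no match in departments, the department columns become NULL. Walk through each employee:
  - employee 1 (Xander): dept_id=NULL, no match -> kept with NULL
  - employee 2 (Rosa): dept_id=1 -> matches Sales
  - employee 3 (Beth): dept_id=2 -> matches Support
  - employee 4 (Quinn): dept_id=1 -> matches Sales
  - employee 5 (Sam): dept_id=2 -> matches Support
  - employee 6 (Tina): dept_id=NULL, no match -> kept with NULL
  - employee 7 (Chris): dept_id=3 -> matches Engineering
  - employee 8 (Aaron): dept_id=3 -> matches Engineering
  - employee 9 (Dave): dept_id=3 -> matches Engineering
All 9 rows appear; 2 have NULL department.

SQL:
SELECT a.name, b.name AS department
FROM employees a
LEFT JOIN departments b ON a.dept_id = b.id

Result:
name   | department 
-------+------------
Xander | NULL       
Rosa   | Sales      
Beth   | Support    
Quinn  | Sales      
Sam    | Support    
Tina   | NULL       
Chris  | Engineering
Aaron  | Engineering
Dave   | Engineering


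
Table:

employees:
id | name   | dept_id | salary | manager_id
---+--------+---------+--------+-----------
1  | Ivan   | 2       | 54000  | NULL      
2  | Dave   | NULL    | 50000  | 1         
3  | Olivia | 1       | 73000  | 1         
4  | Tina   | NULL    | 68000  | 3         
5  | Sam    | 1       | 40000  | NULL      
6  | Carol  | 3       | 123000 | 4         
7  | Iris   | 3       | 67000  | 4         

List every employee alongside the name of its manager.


This is a self-join: employees is joined to a second copy of itself, matching each row's manager_id to another row's id. Use LEFT JOIN so rows with manager_id=NULL are kept.
  - employee 1 (Ivan): manager_id=NULL -> NULL
  - employee 2 (Dave): manager_id=1 -> Ivan
  - employee 3 (Olivia): manager_id=1 -> Ivan
  - employee 4 (Tina): manager_id=3 -> Olivia
  - employee 5 (Sam): manager_id=NULL -> NULL
  - employee 6 (Carol): manager_id=4 -> Tina
  - employee 7 (Iris): manager_id=4 -> Tina

SQL:
SELECT a.name AS item, b.name AS manager
FROM employees a
LEFT JOIN employees b ON a.manager_id = b.id

Result:
item   | manager
-------+--------
Ivan   | NULL   
Dave   | Ivan   
Olivia | Ivan   
Tina   | Olivia 
Sam    | NULL   
Carol  | Tina   
Iris   | Tina   


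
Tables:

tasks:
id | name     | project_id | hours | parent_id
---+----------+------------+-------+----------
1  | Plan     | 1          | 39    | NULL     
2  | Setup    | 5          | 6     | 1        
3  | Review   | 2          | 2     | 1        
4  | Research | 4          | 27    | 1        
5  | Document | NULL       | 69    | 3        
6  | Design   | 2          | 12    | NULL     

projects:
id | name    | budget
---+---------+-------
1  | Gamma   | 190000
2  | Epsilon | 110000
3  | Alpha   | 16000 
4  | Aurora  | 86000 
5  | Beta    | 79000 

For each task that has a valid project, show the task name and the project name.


INNER JOIN keeps only tasks rows whose project_id matches an id in projects. Walk through each task:
  - task 1 (Plan): project_id=1 -> matches Gamma
  - task 2 (Setup): project_id=5 -> matches Beta
  - task 3 (Review): project_id=2 -> matches Epsilon
  - task 4 (Research): project_id=4 -> matches Aurora
  - task 5 (Document): project_id=NULL, no match -> dropped
  - task 6 (Design): project_id=2 -> matches Epsilon
So 1 of 6 rows is dropped.

SQL:
SELECT a.name, b.name AS project
FROM tasks a
INNER JOIN projects b ON a.project_id = b.id

Result:
name     | project
---------+--------
Plan     | Gamma  
Setup    | Beta   
Review   | Epsilon
Research | Aurora 
Design   | Epsilon


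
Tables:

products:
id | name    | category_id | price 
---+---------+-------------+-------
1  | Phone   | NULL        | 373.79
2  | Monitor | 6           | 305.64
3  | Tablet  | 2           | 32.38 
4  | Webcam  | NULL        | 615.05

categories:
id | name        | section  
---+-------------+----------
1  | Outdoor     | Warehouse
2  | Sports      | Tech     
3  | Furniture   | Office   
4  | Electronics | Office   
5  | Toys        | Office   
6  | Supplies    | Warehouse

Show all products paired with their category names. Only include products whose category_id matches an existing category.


INNER JOIN keeps only products rows whose category_id matches an id in categories. Walk through each product:
  - product 1 (Phone): category_id=NULL, no match -> dropped
  - product 2 (Monitor): category_id=6 -> matches Supplies
  - product 3 (Tablet): category_id=2 -> matches Sports
  - product 4 (Webcam): category_id=NULL, no match -> dropped
So 2 of 4 rows are dropped.

SQL:
SELECT a.name, b.name AS category
FROM products a
INNER JOIN categories b ON a.category_id = b.id

Result:
name    | category
--------+---------
Monitor | Supplies
Tablet  | Sports  


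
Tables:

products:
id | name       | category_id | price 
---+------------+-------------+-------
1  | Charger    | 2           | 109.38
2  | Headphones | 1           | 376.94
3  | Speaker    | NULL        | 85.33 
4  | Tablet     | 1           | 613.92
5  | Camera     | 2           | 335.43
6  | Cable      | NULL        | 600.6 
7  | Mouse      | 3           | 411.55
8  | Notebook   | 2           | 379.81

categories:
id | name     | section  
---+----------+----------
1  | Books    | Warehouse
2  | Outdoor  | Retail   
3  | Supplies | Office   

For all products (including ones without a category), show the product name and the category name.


LEFT JOIN keeps every row from products (the left table); where category_id has no match in categories, the category columns become NULL. Walk through each product:
  - product 1 (Charger): category_id=2 -> matches Outdoor
  - product 2 (Headphones): category_id=1 -> matches Books
  - product 3 (Speaker): category_id=NULL, no match -> kept with NULL
  - product 4 (Tablet): category_id=1 -> matches Books
  - product 5 (Camera): category_id=2 -> matches Outdoor
  - product 6 (Cable): category_id=NULL, no match -> kept with NULL
  - product 7 (Mouse): category_id=3 -> matches Supplies
  - product 8 (Notebook): category_id=2 -> matches Outdoor
All 8 rows appear; 2 have NULL category.

SQL:
SELECT a.name, b.name AS category
FROM products a
LEFT JOIN categories b ON a.category_id = b.id

Result:
name       | category
-----------+---------
Charger    | Outdoor 
Headphones | Books   
Speaker    | NULL    
Tablet     | Books   
Camera     | Outdoor 
Cable      | NULL    
Mouse      | Supplies
Notebook   | Outdoor 


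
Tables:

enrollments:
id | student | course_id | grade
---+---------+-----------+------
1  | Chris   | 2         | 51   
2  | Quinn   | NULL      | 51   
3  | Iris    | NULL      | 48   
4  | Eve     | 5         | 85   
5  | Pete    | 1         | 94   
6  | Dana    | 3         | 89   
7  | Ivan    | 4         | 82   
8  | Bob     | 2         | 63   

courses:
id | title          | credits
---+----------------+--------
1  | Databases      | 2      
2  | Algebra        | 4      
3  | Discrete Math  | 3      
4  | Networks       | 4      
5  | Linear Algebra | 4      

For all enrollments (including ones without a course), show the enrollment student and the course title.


LEFT JOIN keeps every row from enrollments (the left table); where course_id has no match in courses, the course columns become NULL. Walk through each enrollment:
  - enrollment 1 (Chris): course_id=2 -> matches Algebra
  - enrollment 2 (Quinn): course_id=NULL, no match -> kept with NULL
  - enrollment 3 (Iris): course_id=NULL, no match -> kept with NULL
  - enrollment 4 (Eve): course_id=5 -> matches Linear Algebra
  - enrollment 5 (Pete): course_id=1 -> matches Databases
  - enrollment 6 (Dana): course_id=3 -> matches Discrete Math
  - enrollment 7 (Ivan): course_id=4 -> matches Networks
  - enrollment 8 (Bob): course_id=2 -> matches Algebra
All 8 rows appear; 2 have NULL course.

SQL:
SELECT a.student, b.title AS course
FROM enrollments a
LEFT JOIN courses b ON a.course_id = b.id

Result:
student | course        
--------+---------------
Chris   | Algebra       
Quinn   | NULL          
Iris    | NULL          
Eve     | Linear Algebra
Pete    | Databases     
Dana    | Discrete Math 
Ivan    | Networks      
Bob     | Algebra       


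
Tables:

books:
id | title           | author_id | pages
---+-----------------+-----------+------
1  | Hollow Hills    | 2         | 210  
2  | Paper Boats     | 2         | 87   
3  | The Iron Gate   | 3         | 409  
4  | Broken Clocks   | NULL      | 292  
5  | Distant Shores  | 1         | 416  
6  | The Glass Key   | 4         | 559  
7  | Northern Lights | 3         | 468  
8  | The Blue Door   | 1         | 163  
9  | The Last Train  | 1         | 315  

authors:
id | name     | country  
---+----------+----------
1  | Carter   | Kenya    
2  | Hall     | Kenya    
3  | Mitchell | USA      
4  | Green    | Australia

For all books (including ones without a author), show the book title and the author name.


LEFT JOIN keeps every row from books (the left table); where author_id has no match in authors, the author columns become NULL. Walk through each book:
  - book 1 (Hollow Hills): author_id=2 -> matches Hall
  - book 2 (Paper Boats): author_id=2 -> matches Hall
  - book 3 (The Iron Gate): author_id=3 -> matches Mitchell
  - book 4 (Broken Clocks): author_id=NULL, no match -> kept with NULL
  - book 5 (Distant Shores): author_id=1 -> matches Carter
  - book 6 (The Glass Key): author_id=4 -> matches Green
  - book 7 (Northern Lights): author_id=3 -> matches Mitchell
  - book 8 (The Blue Door): author_id=1 -> matches Carter
  - book 9 (The Last Train): author_id=1 -> matches Carter
All 9 rows appear; 1 has NULL author.

SQL:
SELECT a.title, b.name AS author
FROM books a
LEFT JOIN authors b ON a.author_id = b.id

Result:
title           | author  
----------------+---------
Hollow Hills    | Hall    
Paper Boats     | Hall    
The Iron Gate   | Mitchell
Broken Clocks   | NULL    
Distant Shores  | Carter  
The Glass Key   | Green   
Northern Lights | Mitchell
The Blue Door   | Carter  
The Last Train  | Carter  


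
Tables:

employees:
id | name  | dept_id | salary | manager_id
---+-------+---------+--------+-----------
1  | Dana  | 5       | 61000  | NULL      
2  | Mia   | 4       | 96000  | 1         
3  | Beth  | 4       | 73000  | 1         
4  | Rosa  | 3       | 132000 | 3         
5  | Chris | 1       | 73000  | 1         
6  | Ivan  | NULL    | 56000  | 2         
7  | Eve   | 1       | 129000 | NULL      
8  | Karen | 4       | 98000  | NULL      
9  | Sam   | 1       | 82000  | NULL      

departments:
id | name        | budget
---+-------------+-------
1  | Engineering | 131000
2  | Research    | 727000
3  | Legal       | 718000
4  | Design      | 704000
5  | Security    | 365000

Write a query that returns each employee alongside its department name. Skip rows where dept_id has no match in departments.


INNER JOIN keeps only employees rows whose dept_id matches an id in departments. Walk through each employee:
  - employee 1 (Dana): dept_id=5 -> matches Security
  - employee 2 (Mia): dept_id=4 -> matches Design
  - employee 3 (Beth): dept_id=4 -> matches Design
  - employee 4 (Rosa): dept_id=3 -> matches Legal
  - employee 5 (Chris): dept_id=1 -> matches Engineering
  - employee 6 (Ivan): dept_id=NULL, no match -> dropped
  - employee 7 (Eve): dept_id=1 -> matches Engineering
  - employee 8 (Karen): dept_id=4 -> matches Design
  - employee 9 (Sam): dept_id=1 -> matches Engineering
So 1 of 9 rows is dropped.

SQL:
SELECT a.name, b.name AS department
FROM employees a
INNER JOIN departments b ON a.dept_id = b.id

Result:
name  | department 
------+------------
Dana  | Security   
Mia   | Design     
Beth  | Design     
Rosa  | Legal      
Chris | Engineering
Eve   | Engineering
Karen | Design     
Sam   | Engineering


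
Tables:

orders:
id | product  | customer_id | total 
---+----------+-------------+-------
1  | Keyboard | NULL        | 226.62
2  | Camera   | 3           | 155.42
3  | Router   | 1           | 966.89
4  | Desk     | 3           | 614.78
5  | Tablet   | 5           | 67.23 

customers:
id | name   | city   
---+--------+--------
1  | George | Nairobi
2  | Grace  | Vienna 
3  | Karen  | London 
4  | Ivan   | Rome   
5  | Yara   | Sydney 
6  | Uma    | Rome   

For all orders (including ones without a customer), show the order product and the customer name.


LEFT JOIN keeps every row from orders (the left table); where customer_id has no match in customers, the customer columns become NULL. Walk through each order:
  - order 1 (Keyboard): customer_id=NULL, no match -> kept with NULL
  - order 2 (Camera): customer_id=3 -> matches Karen
  - order 3 (Router): customer_id=1 -> matches George
  - order 4 (Desk): customer_id=3 -> matches Karen
  - order 5 (Tablet): customer_id=5 -> matches Yara
All 5 rows appear; 1 has NULL customer.

SQL:
SELECT a.product, b.name AS customer
FROM orders a
LEFT JOIN customers b ON a.customer_id = b.id

Result:
product  | customer
---------+---------
Keyboard | NULL    
Camera   | Karen   
Router   | George  
Desk     | Karen   
Tablet   | Yara    
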